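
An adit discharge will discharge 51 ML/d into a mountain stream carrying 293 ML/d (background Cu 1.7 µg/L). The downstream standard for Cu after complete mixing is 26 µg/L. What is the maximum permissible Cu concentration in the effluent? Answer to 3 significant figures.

At the limit, (Qr·Cr + Qe·Cₑ)/(Qr + Qe) = 26:
Cₑ = (344.0·26 − 293.0·1.700) / 51.00 = 165.6 µg/L.

166 µg/L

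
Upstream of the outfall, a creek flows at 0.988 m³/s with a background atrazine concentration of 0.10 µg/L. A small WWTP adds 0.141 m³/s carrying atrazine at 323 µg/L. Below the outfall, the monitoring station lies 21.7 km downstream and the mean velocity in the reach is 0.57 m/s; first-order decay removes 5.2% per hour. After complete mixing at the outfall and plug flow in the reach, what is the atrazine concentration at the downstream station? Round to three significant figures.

23.0 µg/L

Mixed concentration C = ΣQC/ΣQ = (0.9880·0.1000 + 0.1410·323.0) / 1.129 = 45.64/1.129 = 40.43 µg/L.
Travel time t = 21.7·1000 / 0.57 = 38070 s = 10.58 h.
5.2%/h lost → k = −ln(1 − 0.052) = 0.05340 h⁻¹.
Applying C = C₀e^(−kt): 40.43 × 0.5685 = 22.98 µg/L.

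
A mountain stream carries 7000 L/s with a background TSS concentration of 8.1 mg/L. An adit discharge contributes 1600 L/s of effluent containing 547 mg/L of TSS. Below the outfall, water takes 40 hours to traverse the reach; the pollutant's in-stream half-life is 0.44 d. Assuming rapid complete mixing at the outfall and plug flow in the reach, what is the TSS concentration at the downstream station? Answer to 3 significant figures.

7.85 mg/L

Mass balance: C = (7000·8.100 + 1600·547.0) / 8600 = 931900/8600 = 108.4 mg/L.
Half-life 0.44 d → k = ln 2 / 0.44 = 1.575 d⁻¹.
After decay, C = 108.4 × e^(−kt) = 108.4 × 0.07240 = 7.845 mg/L.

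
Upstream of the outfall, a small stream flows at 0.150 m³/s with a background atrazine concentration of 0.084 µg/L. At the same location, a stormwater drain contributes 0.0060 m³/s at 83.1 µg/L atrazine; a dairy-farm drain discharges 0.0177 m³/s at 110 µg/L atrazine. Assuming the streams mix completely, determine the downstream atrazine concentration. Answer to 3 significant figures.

Mixed concentration C = ΣQC/ΣQ = (0.1500·0.08400 + 0.006000·83.10 + 0.01770·110.0) / 0.1737 = 2.458/0.1737 = 14.15 µg/L.

14.2 µg/L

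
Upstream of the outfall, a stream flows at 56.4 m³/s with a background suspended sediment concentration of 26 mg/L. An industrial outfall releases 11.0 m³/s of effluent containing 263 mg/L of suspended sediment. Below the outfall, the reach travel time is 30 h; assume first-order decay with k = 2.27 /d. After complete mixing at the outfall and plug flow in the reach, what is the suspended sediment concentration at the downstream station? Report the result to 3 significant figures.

Flow-weighted average: C = (56.40·26.00 + 11.00·263.0) / 67.40 = 4359/67.40 = 64.68 mg/L.
First-order decay: C = 64.68·exp(−k·t) = 64.68·0.05857 = 3.788 mg/L.

3.79 mg/L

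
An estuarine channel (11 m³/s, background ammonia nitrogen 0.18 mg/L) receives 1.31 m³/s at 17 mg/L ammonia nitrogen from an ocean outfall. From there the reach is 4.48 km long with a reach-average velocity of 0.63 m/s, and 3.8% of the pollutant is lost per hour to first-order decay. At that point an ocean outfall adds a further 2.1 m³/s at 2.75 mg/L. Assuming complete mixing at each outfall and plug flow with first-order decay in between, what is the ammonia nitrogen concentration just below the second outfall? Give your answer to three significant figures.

Conservation of mass: C = (11.00·0.1800 + 1.310·17.00) / 12.31 = 24.25/12.31 = 1.970 mg/L; combined flow 12.31 m³/s.
Travel time t = 4.48·1000 / 0.63 = 7111 s = 1.975 h.
3.8%/h lost → k = −ln(1 − 0.038) = 0.03874 h⁻¹.
Decay over the reach: 1.970·exp(−kt) = 1.970·0.9263 = 1.825 mg/L.
Second outfall: C = (12.31·1.825 + 2.100·2.750)/14.41 = 1.960 mg/L.

1.96 mg/L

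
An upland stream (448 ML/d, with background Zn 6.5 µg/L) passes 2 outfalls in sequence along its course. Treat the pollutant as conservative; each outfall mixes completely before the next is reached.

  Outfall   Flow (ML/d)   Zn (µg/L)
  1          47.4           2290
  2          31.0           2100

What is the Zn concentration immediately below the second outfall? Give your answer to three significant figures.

After outfall 1: Q = 448.0 + 47.40 = 495.4 ML/d; C = (448.0·6.500 + 47.40·2290)/495.4 = 225.0 µg/L.
After outfall 2: Q = 495.4 + 31.00 = 526.4 ML/d; C = (495.4·225.0 + 31.00·2100)/526.4 = 335.4 µg/L.

335 µg/L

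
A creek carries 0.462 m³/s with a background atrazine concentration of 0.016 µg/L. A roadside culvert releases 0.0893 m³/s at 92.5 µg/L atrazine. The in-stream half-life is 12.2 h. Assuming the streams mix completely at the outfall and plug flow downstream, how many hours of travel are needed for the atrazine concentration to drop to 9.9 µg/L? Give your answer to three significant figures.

7.31 h

Mass balance: C = (0.4620·0.01600 + 0.08930·92.50) / 0.5513 = 8.268/0.5513 = 15.00 µg/L.
Half-life 12.2 h → k = ln 2 / 12.2 = 0.05682 h⁻¹ = 1.364 d⁻¹.
15.00·exp(−k·t) = 9.9 → t = ln(15.00/9.9)/k = 26310 s = 7.309 h.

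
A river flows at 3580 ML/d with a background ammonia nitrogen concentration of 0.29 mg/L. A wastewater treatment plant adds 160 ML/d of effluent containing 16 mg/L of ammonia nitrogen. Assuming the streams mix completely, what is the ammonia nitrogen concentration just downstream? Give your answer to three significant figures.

0.962 mg/L

Mixed concentration C = ΣQC/ΣQ = (3580·0.2900 + 160.0·16.00) / 3740 = 3598/3740 = 0.9621 mg/L.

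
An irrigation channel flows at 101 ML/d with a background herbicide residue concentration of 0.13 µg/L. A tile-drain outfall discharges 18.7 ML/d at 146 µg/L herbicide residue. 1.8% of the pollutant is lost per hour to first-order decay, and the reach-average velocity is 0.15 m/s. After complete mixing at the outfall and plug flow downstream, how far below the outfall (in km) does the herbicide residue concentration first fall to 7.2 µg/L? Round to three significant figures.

Mixed concentration C = ΣQC/ΣQ = (101.0·0.1300 + 18.70·146.0) / 119.7 = 2743/119.7 = 22.92 µg/L.
1.8%/h lost → k = −ln(1 − 0.018) = 0.01816 h⁻¹.
Set 22.92·exp(−k·t) = 7.2 → t = ln(22.92/7.2)/k = 229500 s = 63.74 h.
Distance = v·t = 0.15·229500 = 34420 m = 34.42 km.

34.4 km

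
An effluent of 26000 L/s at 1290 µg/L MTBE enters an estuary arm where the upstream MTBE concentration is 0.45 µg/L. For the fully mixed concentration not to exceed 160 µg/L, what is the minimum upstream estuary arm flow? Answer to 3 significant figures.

Set C_mix = 160: (Q·0.4500 + 26000·1290) / (Q + 26000) = 160
→ Q = 26000·(1290 − 160)/(160 − 0.4500) = 184100 L/s.

184000 L/s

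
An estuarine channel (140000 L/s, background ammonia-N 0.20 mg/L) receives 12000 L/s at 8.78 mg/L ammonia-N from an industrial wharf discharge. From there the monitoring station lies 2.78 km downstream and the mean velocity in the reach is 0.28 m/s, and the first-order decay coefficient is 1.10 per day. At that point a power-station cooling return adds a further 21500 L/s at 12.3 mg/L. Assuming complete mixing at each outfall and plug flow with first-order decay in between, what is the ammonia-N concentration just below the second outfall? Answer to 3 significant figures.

Conservation of mass: C = (140000·0.2000 + 12000·8.780) / 152000 = 133400/152000 = 0.8774 mg/L; combined flow 152000 L/s.
Travel time t = 2.78·1000 / 0.28 = 9929 s = 2.758 h.
Applying C = C₀e^(−kt): 0.8774 × 0.8813 = 0.7732 mg/L.
Second outfall: C = (152000·0.7732 + 21500·12.30)/173500 = 2.202 mg/L.

2.20 mg/L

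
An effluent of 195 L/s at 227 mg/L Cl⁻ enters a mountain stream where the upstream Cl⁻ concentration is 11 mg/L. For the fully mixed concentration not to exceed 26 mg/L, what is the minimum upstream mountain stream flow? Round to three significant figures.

Set C_mix = 26: (Q·11.00 + 195.0·227.0) / (Q + 195.0) = 26
→ Q = 195.0·(227.0 − 26)/(26 − 11.00) = 2613 L/s.

2610 L/s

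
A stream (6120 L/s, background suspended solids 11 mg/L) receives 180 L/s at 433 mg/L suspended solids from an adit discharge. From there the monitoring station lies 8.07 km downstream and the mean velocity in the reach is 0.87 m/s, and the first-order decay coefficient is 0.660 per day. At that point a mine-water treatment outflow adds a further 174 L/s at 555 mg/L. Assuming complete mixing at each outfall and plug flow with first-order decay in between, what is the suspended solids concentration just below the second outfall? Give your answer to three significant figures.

35.8 mg/L

Conservation of mass: C = (6120·11.00 + 180.0·433.0) / 6300 = 145300/6300 = 23.06 mg/L; combined flow 6300 L/s.
Travel time t = 8.07·1000 / 0.87 = 9276 s = 2.577 h.
First-order decay: C = 23.06·exp(−k·t) = 23.06·0.9316 = 21.48 mg/L.
Second outfall: C = (6300·21.48 + 174.0·555.0)/6474 = 35.82 mg/L.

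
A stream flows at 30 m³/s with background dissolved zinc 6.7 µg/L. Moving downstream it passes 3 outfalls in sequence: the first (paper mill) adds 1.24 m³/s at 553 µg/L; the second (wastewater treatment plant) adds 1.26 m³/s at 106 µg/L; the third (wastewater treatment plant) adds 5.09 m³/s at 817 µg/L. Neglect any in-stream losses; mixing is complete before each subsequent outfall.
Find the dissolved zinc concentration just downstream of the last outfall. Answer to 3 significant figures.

138 µg/L

After outfall 1: Q = 30.00 + 1.240 = 31.24 m³/s; C = (30.00·6.700 + 1.240·553.0)/31.24 = 28.38 µg/L.
After outfall 2: Q = 31.24 + 1.260 = 32.50 m³/s; C = (31.24·28.38 + 1.260·106.0)/32.50 = 31.39 µg/L.
After outfall 3: Q = 32.50 + 5.090 = 37.59 m³/s; C = (32.50·31.39 + 5.090·817.0)/37.59 = 137.8 µg/L.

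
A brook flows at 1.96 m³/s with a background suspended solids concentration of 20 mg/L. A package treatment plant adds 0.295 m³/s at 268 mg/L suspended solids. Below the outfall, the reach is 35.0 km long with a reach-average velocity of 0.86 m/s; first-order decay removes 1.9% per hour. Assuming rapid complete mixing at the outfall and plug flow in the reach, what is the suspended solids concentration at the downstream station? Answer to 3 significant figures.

Mixed concentration C = ΣQC/ΣQ = (1.960·20.00 + 0.2950·268.0) / 2.255 = 118.3/2.255 = 52.44 mg/L.
Travel time t = 35.0·1000 / 0.86 = 40700 s = 11.30 h.
1.9%/h lost → k = −ln(1 − 0.019) = 0.01918 h⁻¹.
Applying C = C₀e^(−kt): 52.44 × 0.8050 = 42.22 mg/L.

42.2 mg/L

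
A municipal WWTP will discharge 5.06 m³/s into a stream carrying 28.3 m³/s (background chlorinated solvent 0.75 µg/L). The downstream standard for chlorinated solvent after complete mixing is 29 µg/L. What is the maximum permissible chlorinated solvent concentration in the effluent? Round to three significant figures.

187 µg/L

At the limit, (Qr·Cr + Qe·Cₑ)/(Qr + Qe) = 29:
Cₑ = (33.36·29 − 28.30·0.7500) / 5.060 = 187.0 µg/L.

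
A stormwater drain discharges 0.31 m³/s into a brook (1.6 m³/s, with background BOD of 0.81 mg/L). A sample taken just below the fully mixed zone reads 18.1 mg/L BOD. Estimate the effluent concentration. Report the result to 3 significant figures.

Mass balance: 1.600·0.8100 + 0.3100·Cₑ = 1.910·18.10
→ Cₑ = (1.910·18.10 − 1.600·0.8100) / 0.3100 = 107.3 mg/L.

107 mg/L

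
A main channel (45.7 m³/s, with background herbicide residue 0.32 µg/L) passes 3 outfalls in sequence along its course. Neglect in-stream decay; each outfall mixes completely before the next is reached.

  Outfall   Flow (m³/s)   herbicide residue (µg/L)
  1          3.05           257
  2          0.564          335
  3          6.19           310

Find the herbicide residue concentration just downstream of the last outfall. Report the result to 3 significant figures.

Below outfall 1: Q → 48.75 m³/s, C = (45.70·0.3200 + 3.050·257.0)/48.75 = 16.38 µg/L.
Below outfall 2: Q → 49.31 m³/s, C = (48.75·16.38 + 0.5640·335.0)/49.31 = 20.02 µg/L.
Below outfall 3: Q → 55.50 m³/s, C = (49.31·20.02 + 6.190·310.0)/55.50 = 52.36 µg/L.

52.4 µg/L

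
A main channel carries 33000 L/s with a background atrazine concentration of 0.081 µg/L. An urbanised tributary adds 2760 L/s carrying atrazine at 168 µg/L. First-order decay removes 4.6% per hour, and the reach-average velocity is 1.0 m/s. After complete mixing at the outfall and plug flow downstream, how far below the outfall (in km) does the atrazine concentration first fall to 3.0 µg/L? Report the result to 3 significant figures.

112 km

Mixed concentration C = ΣQC/ΣQ = (33000·0.08100 + 2760·168.0) / 35760 = 466400/35760 = 13.04 µg/L.
4.6%/h lost → k = −ln(1 − 0.046) = 0.04709 h⁻¹.
Set 13.04·exp(−k·t) = 3.0 → t = ln(13.04/3.0)/k = 112300 s = 31.21 h.
Distance = v·t = 1.0·112300 = 112300 m = 112.3 km.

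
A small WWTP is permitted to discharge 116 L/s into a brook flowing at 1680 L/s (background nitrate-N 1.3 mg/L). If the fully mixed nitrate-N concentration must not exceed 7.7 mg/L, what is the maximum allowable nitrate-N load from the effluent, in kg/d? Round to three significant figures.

1010 kg/d

Mass balance at the limit: 1680·1.300 + 116.0·Cₑ = 1796·7.7 → Cₑ = 100.4 mg/L.
116.0 L/s = 0.1160 m³/s. Load = 0.1160 m³/s × 100.4 g/m³ × 86 400 s/d = 1006 kg/d.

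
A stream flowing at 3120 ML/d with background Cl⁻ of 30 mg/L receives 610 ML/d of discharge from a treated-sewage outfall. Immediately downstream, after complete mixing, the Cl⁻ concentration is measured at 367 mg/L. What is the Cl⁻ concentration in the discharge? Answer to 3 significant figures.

Mass balance: 3120·30.00 + 610.0·Cₑ = 3730·367.0
→ Cₑ = (3730·367.0 − 3120·30.00) / 610.0 = 2091 mg/L.

2090 mg/L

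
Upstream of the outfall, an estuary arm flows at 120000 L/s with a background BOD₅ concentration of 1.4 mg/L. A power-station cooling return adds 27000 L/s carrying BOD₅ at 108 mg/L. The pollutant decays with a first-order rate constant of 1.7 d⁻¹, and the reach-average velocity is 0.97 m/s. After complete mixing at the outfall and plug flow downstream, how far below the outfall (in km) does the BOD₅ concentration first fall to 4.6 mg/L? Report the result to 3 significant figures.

74.8 km

After mixing, C = (120000·1.400 + 27000·108.0) / 147000 = 3084000/147000 = 20.98 mg/L.
Set 20.98·exp(−k·t) = 4.6 → t = ln(20.98/4.6)/k = 77120 s = 21.42 h.
Distance = v·t = 0.97·77120 = 74810 m = 74.81 km.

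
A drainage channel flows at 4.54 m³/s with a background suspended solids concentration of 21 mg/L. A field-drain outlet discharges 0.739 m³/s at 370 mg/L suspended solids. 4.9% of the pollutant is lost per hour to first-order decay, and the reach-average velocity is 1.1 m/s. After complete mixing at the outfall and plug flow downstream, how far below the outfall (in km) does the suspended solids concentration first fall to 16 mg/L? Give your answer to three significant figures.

116 km

Mass balance: C = (4.540·21.00 + 0.7390·370.0) / 5.279 = 368.8/5.279 = 69.86 mg/L.
4.9%/h lost → k = −ln(1 − 0.049) = 0.05024 h⁻¹.
Set 69.86·exp(−k·t) = 16 → t = ln(69.86/16)/k = 105600 s = 29.34 h.
Distance = v·t = 1.1·105600 = 116200 m = 116.2 km.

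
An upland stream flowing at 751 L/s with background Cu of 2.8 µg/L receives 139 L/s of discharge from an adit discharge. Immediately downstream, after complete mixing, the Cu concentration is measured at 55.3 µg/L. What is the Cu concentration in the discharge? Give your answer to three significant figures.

339 µg/L

Mass balance: 751.0·2.800 + 139.0·Cₑ = 890.0·55.30
→ Cₑ = (890.0·55.30 − 751.0·2.800) / 139.0 = 339.0 µg/L.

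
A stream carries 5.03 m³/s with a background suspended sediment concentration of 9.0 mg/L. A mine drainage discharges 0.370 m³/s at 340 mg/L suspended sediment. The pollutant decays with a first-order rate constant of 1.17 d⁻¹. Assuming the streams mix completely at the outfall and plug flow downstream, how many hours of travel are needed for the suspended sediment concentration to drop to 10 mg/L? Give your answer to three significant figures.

Conservation of mass: C = (5.030·9.000 + 0.3700·340.0) / 5.400 = 171.1/5.400 = 31.68 mg/L.
31.68·exp(−k·t) = 10 → t = ln(31.68/10)/k = 85150 s = 23.65 h.

23.7 h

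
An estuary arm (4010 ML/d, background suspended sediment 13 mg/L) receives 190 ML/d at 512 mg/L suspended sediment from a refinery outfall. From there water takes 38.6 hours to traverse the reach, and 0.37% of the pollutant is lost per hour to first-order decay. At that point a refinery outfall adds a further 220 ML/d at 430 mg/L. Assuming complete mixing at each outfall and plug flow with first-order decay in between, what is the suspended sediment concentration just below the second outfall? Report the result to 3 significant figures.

50.7 mg/L

Conservation of mass: C = (4010·13.00 + 190.0·512.0) / 4200 = 149400/4200 = 35.57 mg/L; combined flow 4200 ML/d.
0.37%/h lost → k = −ln(1 − 0.0037) = 0.003707 h⁻¹.
First-order decay: C = 35.57·exp(−k·t) = 35.57·0.8667 = 30.83 mg/L.
Second outfall: C = (4200·30.83 + 220.0·430.0)/4420 = 50.70 mg/L.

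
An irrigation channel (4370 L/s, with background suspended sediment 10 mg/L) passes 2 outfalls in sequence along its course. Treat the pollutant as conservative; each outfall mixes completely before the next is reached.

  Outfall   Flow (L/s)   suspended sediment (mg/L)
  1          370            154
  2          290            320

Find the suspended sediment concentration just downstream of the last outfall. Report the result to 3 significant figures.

38.5 mg/L

After outfall 1: Q = 4370 + 370.0 = 4740 L/s; C = (4370·10.00 + 370.0·154.0)/4740 = 21.24 mg/L.
After outfall 2: Q = 4740 + 290.0 = 5030 L/s; C = (4740·21.24 + 290.0·320.0)/5030 = 38.47 mg/L.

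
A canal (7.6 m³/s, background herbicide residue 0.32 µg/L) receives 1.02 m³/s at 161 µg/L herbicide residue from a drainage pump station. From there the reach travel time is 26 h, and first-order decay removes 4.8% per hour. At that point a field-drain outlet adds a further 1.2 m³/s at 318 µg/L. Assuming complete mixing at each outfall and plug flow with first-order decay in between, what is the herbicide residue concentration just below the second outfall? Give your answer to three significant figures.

Conservation of mass: C = (7.600·0.3200 + 1.020·161.0) / 8.620 = 166.7/8.620 = 19.33 µg/L; combined flow 8.620 m³/s.
4.8%/h lost → k = −ln(1 − 0.048) = 0.04919 h⁻¹.
Applying C = C₀e^(−kt): 19.33 × 0.2783 = 5.381 µg/L.
Second outfall: C = (8.620·5.381 + 1.200·318.0)/9.820 = 43.58 µg/L.

43.6 µg/L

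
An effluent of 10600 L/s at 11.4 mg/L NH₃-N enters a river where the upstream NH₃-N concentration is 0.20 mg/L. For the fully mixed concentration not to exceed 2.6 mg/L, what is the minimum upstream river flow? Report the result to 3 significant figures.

38900 L/s

Set C_mix = 2.6: (Q·0.2000 + 10600·11.40) / (Q + 10600) = 2.6
→ Q = 10600·(11.40 − 2.6)/(2.6 − 0.2000) = 38870 L/s.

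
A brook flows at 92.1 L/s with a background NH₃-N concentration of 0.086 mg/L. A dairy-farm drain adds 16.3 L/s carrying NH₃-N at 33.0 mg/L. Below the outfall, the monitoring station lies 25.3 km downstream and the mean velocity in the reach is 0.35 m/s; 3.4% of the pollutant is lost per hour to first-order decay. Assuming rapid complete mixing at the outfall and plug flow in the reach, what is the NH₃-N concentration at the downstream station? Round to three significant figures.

Mixed concentration C = ΣQC/ΣQ = (92.10·0.08600 + 16.30·33.00) / 108.4 = 545.8/108.4 = 5.035 mg/L.
Travel time t = 25.3·1000 / 0.35 = 72290 s = 20.08 h.
3.4%/h lost → k = −ln(1 − 0.034) = 0.03459 h⁻¹.
Decay over the reach: 5.035·exp(−kt) = 5.035·0.4993 = 2.514 mg/L.

2.51 mg/L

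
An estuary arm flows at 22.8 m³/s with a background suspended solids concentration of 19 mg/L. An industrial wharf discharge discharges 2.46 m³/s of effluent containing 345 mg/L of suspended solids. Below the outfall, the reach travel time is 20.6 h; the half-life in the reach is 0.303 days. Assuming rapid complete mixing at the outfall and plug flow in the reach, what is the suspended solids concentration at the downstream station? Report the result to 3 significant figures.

After mixing, C = (22.80·19.00 + 2.460·345.0) / 25.26 = 1282/25.26 = 50.75 mg/L.
Half-life 0.303 d → k = ln 2 / 0.303 = 2.288 d⁻¹.
Applying C = C₀e^(−kt): 50.75 × 0.1404 = 7.123 mg/L.

7.12 mg/L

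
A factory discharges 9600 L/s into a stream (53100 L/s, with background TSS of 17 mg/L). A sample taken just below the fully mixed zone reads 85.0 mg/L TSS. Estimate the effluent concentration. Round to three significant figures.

461 mg/L

Mass balance: 53100·17.00 + 9600·Cₑ = 62700·85.00
→ Cₑ = (62700·85.00 − 53100·17.00) / 9600 = 461.1 mg/L.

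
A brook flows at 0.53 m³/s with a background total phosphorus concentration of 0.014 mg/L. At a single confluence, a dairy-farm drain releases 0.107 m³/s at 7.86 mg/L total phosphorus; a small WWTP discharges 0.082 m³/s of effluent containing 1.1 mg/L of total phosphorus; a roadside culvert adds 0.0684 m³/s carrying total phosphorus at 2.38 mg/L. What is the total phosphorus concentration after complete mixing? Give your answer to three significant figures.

After mixing, C = (0.5300·0.01400 + 0.1070·7.860 + 0.08200·1.100 + 0.06840·2.380) / 0.7874 = 1.101/0.7874 = 1.399 mg/L.

1.40 mg/L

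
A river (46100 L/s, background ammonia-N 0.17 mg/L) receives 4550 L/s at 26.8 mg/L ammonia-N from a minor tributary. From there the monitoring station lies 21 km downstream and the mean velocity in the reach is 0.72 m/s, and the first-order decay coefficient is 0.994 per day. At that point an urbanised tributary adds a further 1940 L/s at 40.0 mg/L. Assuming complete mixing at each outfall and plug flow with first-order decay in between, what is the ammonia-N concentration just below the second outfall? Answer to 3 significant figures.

Mixed concentration C = ΣQC/ΣQ = (46100·0.1700 + 4550·26.80) / 50650 = 129800/50650 = 2.562 mg/L; combined flow 50650 L/s.
Travel time t = 21·1000 / 0.72 = 29170 s = 8.102 h.
After decay, C = 2.562 × e^(−kt) = 2.562 × 0.7149 = 1.832 mg/L.
Second outfall: C = (50650·1.832 + 1940·40.00)/52590 = 3.240 mg/L.

3.24 mg/L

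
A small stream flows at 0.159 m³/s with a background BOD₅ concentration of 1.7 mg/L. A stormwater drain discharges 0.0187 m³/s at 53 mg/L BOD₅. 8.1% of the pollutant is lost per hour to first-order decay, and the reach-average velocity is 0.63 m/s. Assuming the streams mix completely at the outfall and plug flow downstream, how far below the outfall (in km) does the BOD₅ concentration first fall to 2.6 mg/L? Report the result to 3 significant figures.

Conservation of mass: C = (0.1590·1.700 + 0.01870·53.00) / 0.1777 = 1.261/0.1777 = 7.098 mg/L.
8.1%/h lost → k = −ln(1 − 0.081) = 0.08447 h⁻¹.
Set 7.098·exp(−k·t) = 2.6 → t = ln(7.098/2.6)/k = 42810 s = 11.89 h.
Distance = v·t = 0.63·42810 = 26970 m = 26.97 km.

27.0 km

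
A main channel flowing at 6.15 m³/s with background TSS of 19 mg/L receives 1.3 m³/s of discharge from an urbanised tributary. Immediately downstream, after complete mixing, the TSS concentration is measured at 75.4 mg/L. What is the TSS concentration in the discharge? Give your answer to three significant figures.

Mass balance: 6.150·19.00 + 1.300·Cₑ = 7.450·75.40
→ Cₑ = (7.450·75.40 − 6.150·19.00) / 1.300 = 342.2 mg/L.

342 mg/L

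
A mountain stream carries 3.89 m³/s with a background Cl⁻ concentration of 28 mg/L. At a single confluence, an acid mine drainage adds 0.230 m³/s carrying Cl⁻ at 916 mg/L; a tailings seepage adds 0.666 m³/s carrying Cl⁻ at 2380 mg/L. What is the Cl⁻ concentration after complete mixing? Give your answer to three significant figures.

Conservation of mass: C = (3.890·28.00 + 0.2300·916.0 + 0.6660·2380) / 4.786 = 1905/4.786 = 398.0 mg/L.

398 mg/L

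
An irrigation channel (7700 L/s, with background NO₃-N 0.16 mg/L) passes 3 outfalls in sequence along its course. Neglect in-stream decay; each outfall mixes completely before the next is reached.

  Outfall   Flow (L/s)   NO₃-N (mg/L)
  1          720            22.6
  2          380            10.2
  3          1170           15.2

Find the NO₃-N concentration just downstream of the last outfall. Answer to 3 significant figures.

Outfall 1: combined Q = 8420 L/s; C = (7700·0.1600 + 720.0·22.60)/8420 = 2.079 mg/L.
Outfall 2: combined Q = 8800 L/s; C = (8420·2.079 + 380.0·10.20)/8800 = 2.430 mg/L.
Outfall 3: combined Q = 9970 L/s; C = (8800·2.430 + 1170·15.20)/9970 = 3.928 mg/L.

3.93 mg/L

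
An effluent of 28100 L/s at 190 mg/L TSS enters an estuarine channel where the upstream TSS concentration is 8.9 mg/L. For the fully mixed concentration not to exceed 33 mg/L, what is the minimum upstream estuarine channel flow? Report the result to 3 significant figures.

Set C_mix = 33: (Q·8.900 + 28100·190.0) / (Q + 28100) = 33
→ Q = 28100·(190.0 − 33)/(33 − 8.900) = 183100 L/s.

183000 L/s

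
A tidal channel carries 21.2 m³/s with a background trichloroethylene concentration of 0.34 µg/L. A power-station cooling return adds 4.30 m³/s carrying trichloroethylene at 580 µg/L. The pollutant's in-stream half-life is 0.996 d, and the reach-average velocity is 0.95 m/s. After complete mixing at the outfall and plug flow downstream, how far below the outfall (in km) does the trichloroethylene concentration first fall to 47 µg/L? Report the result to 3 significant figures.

Flow-weighted average: C = (21.20·0.3400 + 4.300·580.0) / 25.50 = 2501/25.50 = 98.09 µg/L.
Half-life 0.996 d → k = ln 2 / 0.996 = 0.6959 d⁻¹.
Set 98.09·exp(−k·t) = 47 → t = ln(98.09/47)/k = 91340 s = 25.37 h.
Distance = v·t = 0.95·91340 = 86770 m = 86.77 km.

86.8 km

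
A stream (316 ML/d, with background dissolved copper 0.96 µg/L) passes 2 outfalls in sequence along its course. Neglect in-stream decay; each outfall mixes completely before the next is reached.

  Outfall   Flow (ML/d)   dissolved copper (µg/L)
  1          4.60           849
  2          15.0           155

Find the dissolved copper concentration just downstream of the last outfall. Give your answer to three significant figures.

After outfall 1: Q = 316.0 + 4.600 = 320.6 ML/d; C = (316.0·0.9600 + 4.600·849.0)/320.6 = 13.13 µg/L.
After outfall 2: Q = 320.6 + 15.00 = 335.6 ML/d; C = (320.6·13.13 + 15.00·155.0)/335.6 = 19.47 µg/L.

19.5 µg/L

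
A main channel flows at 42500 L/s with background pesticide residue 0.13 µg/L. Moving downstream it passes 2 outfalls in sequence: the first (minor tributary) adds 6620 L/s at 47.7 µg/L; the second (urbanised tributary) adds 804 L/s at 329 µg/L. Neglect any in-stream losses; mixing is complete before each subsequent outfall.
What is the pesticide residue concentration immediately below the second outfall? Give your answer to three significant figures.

Below outfall 1: Q → 49120 L/s, C = (42500·0.1300 + 6620·47.70)/49120 = 6.541 µg/L.
Below outfall 2: Q → 49920 L/s, C = (49120·6.541 + 804.0·329.0)/49920 = 11.73 µg/L.

11.7 µg/L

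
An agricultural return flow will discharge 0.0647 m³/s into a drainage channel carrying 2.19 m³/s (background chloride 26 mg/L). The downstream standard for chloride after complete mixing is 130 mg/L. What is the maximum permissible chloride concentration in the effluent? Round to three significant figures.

At the limit, (Qr·Cr + Qe·Cₑ)/(Qr + Qe) = 130:
Cₑ = (2.255·130 − 2.190·26.00) / 0.06470 = 3650 mg/L.

3650 mg/L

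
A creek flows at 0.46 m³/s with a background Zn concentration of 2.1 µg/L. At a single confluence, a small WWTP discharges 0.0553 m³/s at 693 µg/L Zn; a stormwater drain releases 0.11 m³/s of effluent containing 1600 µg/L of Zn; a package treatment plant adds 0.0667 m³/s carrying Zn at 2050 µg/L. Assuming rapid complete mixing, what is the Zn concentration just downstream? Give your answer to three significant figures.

Mixed concentration C = ΣQC/ΣQ = (0.4600·2.100 + 0.05530·693.0 + 0.1100·1600 + 0.06670·2050) / 0.6920 = 352.0/0.6920 = 508.7 µg/L.

509 µg/L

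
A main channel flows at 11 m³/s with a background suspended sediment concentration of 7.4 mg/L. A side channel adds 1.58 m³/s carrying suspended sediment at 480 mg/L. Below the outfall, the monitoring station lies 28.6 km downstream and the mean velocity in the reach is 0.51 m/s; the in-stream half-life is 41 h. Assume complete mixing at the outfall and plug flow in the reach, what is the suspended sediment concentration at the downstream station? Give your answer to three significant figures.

Mixed concentration C = ΣQC/ΣQ = (11.00·7.400 + 1.580·480.0) / 12.58 = 839.8/12.58 = 66.76 mg/L.
Travel time t = 28.6·1000 / 0.51 = 56080 s = 15.58 h.
Half-life 41 h → k = ln 2 / 41 = 0.01691 h⁻¹ = 0.4057 d⁻¹.
Applying C = C₀e^(−kt): 66.76 × 0.7685 = 51.30 mg/L.

51.3 mg/L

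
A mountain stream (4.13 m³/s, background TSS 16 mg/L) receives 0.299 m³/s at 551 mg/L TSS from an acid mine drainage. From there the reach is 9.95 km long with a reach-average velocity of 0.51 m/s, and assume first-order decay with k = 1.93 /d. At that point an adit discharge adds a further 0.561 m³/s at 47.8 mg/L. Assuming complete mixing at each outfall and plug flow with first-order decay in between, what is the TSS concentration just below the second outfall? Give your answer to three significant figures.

Flow-weighted average: C = (4.130·16.00 + 0.2990·551.0) / 4.429 = 230.8/4.429 = 52.12 mg/L; combined flow 4.429 m³/s.
Travel time t = 9.95·1000 / 0.51 = 19510 s = 5.419 h.
After decay, C = 52.12 × e^(−kt) = 52.12 × 0.6467 = 33.71 mg/L.
At the second outfall, C = (4.429·33.71 + 0.5610·47.80) / (4.429 + 0.5610) = 35.29 mg/L.

35.3 mg/L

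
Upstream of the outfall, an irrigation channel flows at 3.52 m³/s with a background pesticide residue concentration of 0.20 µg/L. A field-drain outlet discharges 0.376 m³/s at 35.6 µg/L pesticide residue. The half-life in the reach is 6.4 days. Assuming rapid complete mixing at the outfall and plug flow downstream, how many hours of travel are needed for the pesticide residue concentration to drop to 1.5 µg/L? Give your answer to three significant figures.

Mass balance: C = (3.520·0.2000 + 0.3760·35.60) / 3.896 = 14.09/3.896 = 3.616 µg/L.
Half-life 6.4 d → k = ln 2 / 6.4 = 0.1083 d⁻¹.
3.616·exp(−k·t) = 1.5 → t = ln(3.616/1.5)/k = 702000 s = 195.0 h.

195 h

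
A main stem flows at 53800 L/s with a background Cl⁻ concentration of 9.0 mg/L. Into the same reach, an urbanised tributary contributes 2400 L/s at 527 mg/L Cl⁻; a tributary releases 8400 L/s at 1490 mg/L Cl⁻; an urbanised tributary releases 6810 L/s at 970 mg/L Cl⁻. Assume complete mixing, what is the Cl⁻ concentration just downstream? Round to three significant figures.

Conservation of mass: C = (53800·9.000 + 2400·527.0 + 8400·1490 + 6810·970.0) / 71410 = 20870000/71410 = 292.3 mg/L.

292 mg/L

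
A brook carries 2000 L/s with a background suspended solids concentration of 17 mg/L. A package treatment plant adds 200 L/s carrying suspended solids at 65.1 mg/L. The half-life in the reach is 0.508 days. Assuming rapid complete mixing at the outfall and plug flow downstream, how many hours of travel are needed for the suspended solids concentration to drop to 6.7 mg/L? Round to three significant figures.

20.4 h

Mixed concentration C = ΣQC/ΣQ = (2000·17.00 + 200.0·65.10) / 2200 = 47020/2200 = 21.37 mg/L.
Half-life 0.508 d → k = ln 2 / 0.508 = 1.364 d⁻¹.
21.37·exp(−k·t) = 6.7 → t = ln(21.37/6.7)/k = 73450 s = 20.40 h.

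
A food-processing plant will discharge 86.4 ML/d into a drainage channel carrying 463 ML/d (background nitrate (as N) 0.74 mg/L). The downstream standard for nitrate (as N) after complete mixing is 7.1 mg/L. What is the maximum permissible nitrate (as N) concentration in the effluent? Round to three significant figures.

41.2 mg/L

At the limit, (Qr·Cr + Qe·Cₑ)/(Qr + Qe) = 7.1:
Cₑ = (549.4·7.1 − 463.0·0.7400) / 86.40 = 41.18 mg/L.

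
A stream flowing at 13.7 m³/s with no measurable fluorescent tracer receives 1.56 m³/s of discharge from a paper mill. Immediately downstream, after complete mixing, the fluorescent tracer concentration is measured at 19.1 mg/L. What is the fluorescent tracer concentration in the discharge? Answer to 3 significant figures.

187 mg/L

Mass balance: 13.70·0 + 1.560·Cₑ = 15.26·19.10
→ Cₑ = (15.26·19.10 − 13.70·0) / 1.560 = 186.8 mg/L.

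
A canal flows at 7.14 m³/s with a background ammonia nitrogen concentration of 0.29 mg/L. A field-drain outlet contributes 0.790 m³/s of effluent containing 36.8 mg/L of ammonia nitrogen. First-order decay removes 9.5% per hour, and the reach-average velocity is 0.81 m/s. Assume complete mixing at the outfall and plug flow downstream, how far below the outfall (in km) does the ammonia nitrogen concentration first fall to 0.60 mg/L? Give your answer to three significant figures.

After mixing, C = (7.140·0.2900 + 0.7900·36.80) / 7.930 = 31.14/7.930 = 3.927 mg/L.
9.5%/h lost → k = −ln(1 − 0.095) = 0.09982 h⁻¹.
Set 3.927·exp(−k·t) = 0.60 → t = ln(3.927/0.60)/k = 67760 s = 18.82 h.
Distance = v·t = 0.81·67760 = 54880 m = 54.88 km.

54.9 km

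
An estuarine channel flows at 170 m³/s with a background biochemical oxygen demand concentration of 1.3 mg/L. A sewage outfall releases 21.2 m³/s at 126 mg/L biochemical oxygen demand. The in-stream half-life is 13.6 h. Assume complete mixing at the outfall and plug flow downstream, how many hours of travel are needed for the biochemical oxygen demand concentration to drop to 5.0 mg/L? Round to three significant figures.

Mixed concentration C = ΣQC/ΣQ = (170.0·1.300 + 21.20·126.0) / 191.2 = 2892/191.2 = 15.13 mg/L.
Half-life 13.6 h → k = ln 2 / 13.6 = 0.05097 h⁻¹ = 1.223 d⁻¹.
15.13·exp(−k·t) = 5.0 → t = ln(15.13/5.0)/k = 78190 s = 21.72 h.

21.7 h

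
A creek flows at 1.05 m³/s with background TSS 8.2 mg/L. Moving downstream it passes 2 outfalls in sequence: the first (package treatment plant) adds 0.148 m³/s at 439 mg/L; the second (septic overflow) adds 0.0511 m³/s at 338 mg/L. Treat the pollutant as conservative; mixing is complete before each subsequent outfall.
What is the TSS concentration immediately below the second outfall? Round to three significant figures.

Below outfall 1: Q → 1.198 m³/s, C = (1.050·8.200 + 0.1480·439.0)/1.198 = 61.42 mg/L.
Below outfall 2: Q → 1.249 m³/s, C = (1.198·61.42 + 0.05110·338.0)/1.249 = 72.74 mg/L.

72.7 mg/L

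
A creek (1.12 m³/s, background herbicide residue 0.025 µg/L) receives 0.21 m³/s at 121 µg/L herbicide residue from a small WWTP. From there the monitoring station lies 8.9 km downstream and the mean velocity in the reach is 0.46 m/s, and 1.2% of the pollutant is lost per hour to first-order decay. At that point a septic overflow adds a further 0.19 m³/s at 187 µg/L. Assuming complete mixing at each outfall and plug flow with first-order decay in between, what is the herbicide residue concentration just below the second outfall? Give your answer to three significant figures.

Flow-weighted average: C = (1.120·0.02500 + 0.2100·121.0) / 1.330 = 25.44/1.330 = 19.13 µg/L; combined flow 1.330 m³/s.
Travel time t = 8.9·1000 / 0.46 = 19350 s = 5.374 h.
1.2%/h lost → k = −ln(1 − 0.012) = 0.01207 h⁻¹.
Applying C = C₀e^(−kt): 19.13 × 0.9372 = 17.92 µg/L.
At the second outfall, C = (1.330·17.92 + 0.1900·187.0) / (1.330 + 0.1900) = 39.06 µg/L.

39.1 µg/L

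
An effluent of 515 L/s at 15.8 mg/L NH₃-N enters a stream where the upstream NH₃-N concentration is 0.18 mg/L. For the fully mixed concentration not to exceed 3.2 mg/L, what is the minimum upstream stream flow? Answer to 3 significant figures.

Set C_mix = 3.2: (Q·0.1800 + 515.0·15.80) / (Q + 515.0) = 3.2
→ Q = 515.0·(15.80 − 3.2)/(3.2 − 0.1800) = 2149 L/s.

2150 L/s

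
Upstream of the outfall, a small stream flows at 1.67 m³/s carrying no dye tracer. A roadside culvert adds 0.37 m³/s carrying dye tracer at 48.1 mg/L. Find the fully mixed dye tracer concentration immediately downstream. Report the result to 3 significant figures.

Flow-weighted average: C = (1.670·0 + 0.3700·48.10) / 2.040 = 17.80/2.040 = 8.724 mg/L.

8.72 mg/L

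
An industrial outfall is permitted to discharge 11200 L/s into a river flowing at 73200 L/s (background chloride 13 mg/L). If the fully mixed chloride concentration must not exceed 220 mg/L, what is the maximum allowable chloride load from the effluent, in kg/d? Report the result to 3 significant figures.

Mass balance at the limit: 73200·13.00 + 11200·Cₑ = 84400·220 → Cₑ = 1573 mg/L.
11200 L/s = 11.20 m³/s. Load = 11.20 m³/s × 1573 g/m³ × 86 400 s/d = 1522000 kg/d.

1520000 kg/d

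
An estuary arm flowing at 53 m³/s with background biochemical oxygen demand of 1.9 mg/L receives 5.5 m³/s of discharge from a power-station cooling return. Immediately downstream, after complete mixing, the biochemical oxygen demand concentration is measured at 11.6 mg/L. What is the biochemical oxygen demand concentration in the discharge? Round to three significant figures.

105 mg/L

Mass balance: 53.00·1.900 + 5.500·Cₑ = 58.50·11.60
→ Cₑ = (58.50·11.60 − 53.00·1.900) / 5.500 = 105.1 mg/L.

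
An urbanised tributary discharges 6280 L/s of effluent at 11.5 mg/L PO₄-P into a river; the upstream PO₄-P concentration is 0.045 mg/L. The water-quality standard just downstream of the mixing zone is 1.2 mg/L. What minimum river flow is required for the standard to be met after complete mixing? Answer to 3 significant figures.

56000 L/s

Set C_mix = 1.2: (Q·0.04500 + 6280·11.50) / (Q + 6280) = 1.2
→ Q = 6280·(11.50 − 1.2)/(1.2 − 0.04500) = 56000 L/s.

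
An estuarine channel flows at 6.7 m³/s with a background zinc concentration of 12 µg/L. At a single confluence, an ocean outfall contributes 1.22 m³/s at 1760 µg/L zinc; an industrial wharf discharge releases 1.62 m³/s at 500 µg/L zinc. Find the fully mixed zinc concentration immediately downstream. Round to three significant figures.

Mass balance: C = (6.700·12.00 + 1.220·1760 + 1.620·500.0) / 9.540 = 3038/9.540 = 318.4 µg/L.

318 µg/L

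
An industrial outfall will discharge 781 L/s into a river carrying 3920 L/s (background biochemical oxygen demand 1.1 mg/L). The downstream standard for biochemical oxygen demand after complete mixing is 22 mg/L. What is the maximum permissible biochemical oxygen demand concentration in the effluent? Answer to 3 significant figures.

At the limit, (Qr·Cr + Qe·Cₑ)/(Qr + Qe) = 22:
Cₑ = (4701·22 − 3920·1.100) / 781.0 = 126.9 mg/L.

127 mg/L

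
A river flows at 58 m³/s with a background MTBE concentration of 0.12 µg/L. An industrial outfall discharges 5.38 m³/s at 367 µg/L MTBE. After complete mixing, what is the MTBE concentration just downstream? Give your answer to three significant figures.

31.3 µg/L

After mixing, C = (58.00·0.1200 + 5.380·367.0) / 63.38 = 1981/63.38 = 31.26 µg/L.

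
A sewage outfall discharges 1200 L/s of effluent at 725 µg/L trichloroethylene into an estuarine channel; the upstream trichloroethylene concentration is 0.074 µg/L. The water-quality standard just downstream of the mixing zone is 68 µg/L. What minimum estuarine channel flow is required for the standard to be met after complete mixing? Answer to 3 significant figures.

11600 L/s

Set C_mix = 68: (Q·0.07400 + 1200·725.0) / (Q + 1200) = 68
→ Q = 1200·(725.0 − 68)/(68 − 0.07400) = 11610 L/s.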